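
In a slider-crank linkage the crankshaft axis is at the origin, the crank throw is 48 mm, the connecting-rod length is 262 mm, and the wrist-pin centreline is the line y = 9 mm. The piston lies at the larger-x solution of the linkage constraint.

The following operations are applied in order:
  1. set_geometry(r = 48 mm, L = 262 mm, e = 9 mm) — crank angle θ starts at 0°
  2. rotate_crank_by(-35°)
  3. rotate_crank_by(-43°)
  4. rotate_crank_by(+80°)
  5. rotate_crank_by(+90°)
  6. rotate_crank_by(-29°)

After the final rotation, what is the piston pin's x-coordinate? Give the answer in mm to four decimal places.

281.6063

set_geometry: r = 48 mm, L = 262 mm, e = 9 mm; θ ← 0°
rotate_crank_by(-35°): θ ← 0° -35° = -35°
rotate_crank_by(-43°): θ ← -35° -43° = -78°
rotate_crank_by(+80°): θ ← -78° +80° = 2°
rotate_crank_by(+90°): θ ← 2° +90° = 92°
rotate_crank_by(-29°): θ ← 92° -29° = 63°
crank pin P = (r cos θ, r sin θ) = (21.791544, 42.768313)
h = r sin θ − e = 42.768313 − 9 = 33.768313
x = r cos θ + √(L² − h²) = 21.791544 + √(68644.0 − 1140.2990) = 21.791544 + 259.814744 = 281.606288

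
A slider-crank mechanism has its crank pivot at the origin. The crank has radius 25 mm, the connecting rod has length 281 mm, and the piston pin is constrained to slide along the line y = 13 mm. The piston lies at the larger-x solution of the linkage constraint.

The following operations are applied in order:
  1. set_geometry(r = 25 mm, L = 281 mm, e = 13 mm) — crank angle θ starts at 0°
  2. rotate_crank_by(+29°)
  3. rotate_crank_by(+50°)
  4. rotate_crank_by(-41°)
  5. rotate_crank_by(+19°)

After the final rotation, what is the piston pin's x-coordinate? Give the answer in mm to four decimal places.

294.5030

set_geometry: r = 25 mm, L = 281 mm, e = 13 mm; θ ← 0°
rotate_crank_by(+29°): θ ← 0° +29° = 29°
rotate_crank_by(+50°): θ ← 29° +50° = 79°
rotate_crank_by(-41°): θ ← 79° -41° = 38°
rotate_crank_by(+19°): θ ← 38° +19° = 57°
crank pin P = (r cos θ, r sin θ) = (13.615976, 20.966764)
h = r sin θ − e = 20.966764 − 13 = 7.966764
x = r cos θ + √(L² − h²) = 13.615976 + √(78961.0 − 63.4693) = 13.615976 + 280.887043 = 294.503018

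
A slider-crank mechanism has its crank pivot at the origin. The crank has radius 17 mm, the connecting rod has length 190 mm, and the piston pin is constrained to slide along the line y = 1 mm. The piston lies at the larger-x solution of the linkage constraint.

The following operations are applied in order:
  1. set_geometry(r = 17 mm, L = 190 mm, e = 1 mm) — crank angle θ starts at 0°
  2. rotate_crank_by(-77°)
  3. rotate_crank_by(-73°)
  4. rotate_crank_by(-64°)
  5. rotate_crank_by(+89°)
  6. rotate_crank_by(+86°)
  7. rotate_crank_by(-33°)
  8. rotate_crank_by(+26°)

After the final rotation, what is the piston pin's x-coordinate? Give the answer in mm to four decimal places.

set_geometry: r = 17 mm, L = 190 mm, e = 1 mm; θ ← 0°
rotate_crank_by(-77°): θ ← 0° -77° = -77°
rotate_crank_by(-73°): θ ← -77° -73° = -150°
rotate_crank_by(-64°): θ ← -150° -64° = -214°
rotate_crank_by(+89°): θ ← -214° +89° = -125°
rotate_crank_by(+86°): θ ← -125° +86° = -39°
rotate_crank_by(-33°): θ ← -39° -33° = -72°
rotate_crank_by(+26°): θ ← -72° +26° = -46°
crank pin P = (r cos θ, r sin θ) = (11.809192, -12.228777)
h = r sin θ − e = -12.228777 − 1 = -13.228777
x = r cos θ + √(L² − h²) = 11.809192 + √(36100.0 − 175.0005) = 11.809192 + 189.538913 = 201.348105

201.3481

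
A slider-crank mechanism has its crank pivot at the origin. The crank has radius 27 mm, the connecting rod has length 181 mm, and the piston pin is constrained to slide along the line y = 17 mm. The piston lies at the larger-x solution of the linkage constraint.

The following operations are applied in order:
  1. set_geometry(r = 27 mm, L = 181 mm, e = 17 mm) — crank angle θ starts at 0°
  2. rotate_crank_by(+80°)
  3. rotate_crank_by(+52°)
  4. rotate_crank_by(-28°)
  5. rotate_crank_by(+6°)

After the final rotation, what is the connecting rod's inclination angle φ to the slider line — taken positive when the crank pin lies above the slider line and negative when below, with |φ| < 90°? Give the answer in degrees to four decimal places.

2.6510

set_geometry: r = 27 mm, L = 181 mm, e = 17 mm; θ ← 0°
rotate_crank_by(+80°): θ ← 0° +80° = 80°
rotate_crank_by(+52°): θ ← 80° +52° = 132°
rotate_crank_by(-28°): θ ← 132° -28° = 104°
rotate_crank_by(+6°): θ ← 104° +6° = 110°
crank pin P = (r cos θ, r sin θ) = (-9.234544, 25.371701)
h = r sin θ − e = 25.371701 − 17 = 8.371701
sin φ = h / L = 8.371701 / 181 = 0.04625249
φ = arcsin(0.04625249) = 2.651018°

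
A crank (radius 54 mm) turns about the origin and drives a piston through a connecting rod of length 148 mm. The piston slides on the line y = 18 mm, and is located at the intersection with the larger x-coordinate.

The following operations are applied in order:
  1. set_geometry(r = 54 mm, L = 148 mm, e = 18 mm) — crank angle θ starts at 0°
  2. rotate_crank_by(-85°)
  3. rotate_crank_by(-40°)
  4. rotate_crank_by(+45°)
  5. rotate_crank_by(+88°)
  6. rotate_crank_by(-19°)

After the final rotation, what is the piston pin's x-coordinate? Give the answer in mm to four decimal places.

198.2762

set_geometry: r = 54 mm, L = 148 mm, e = 18 mm; θ ← 0°
rotate_crank_by(-85°): θ ← 0° -85° = -85°
rotate_crank_by(-40°): θ ← -85° -40° = -125°
rotate_crank_by(+45°): θ ← -125° +45° = -80°
rotate_crank_by(+88°): θ ← -80° +88° = 8°
rotate_crank_by(-19°): θ ← 8° -19° = -11°
crank pin P = (r cos θ, r sin θ) = (53.007868, -10.303686)
h = r sin θ − e = -10.303686 − 18 = -28.303686
x = r cos θ + √(L² − h²) = 53.007868 + √(21904.0 − 801.0986) = 53.007868 + 145.268377 = 198.276245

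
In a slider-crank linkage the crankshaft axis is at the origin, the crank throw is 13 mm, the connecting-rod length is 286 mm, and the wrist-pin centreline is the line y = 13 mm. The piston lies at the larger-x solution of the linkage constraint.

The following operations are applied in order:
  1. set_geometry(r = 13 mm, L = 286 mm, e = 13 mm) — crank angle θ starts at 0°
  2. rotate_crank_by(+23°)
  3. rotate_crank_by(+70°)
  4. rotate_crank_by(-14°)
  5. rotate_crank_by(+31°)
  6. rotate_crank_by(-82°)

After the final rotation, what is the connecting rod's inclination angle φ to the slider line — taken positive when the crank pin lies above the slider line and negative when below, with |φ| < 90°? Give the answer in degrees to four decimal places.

set_geometry: r = 13 mm, L = 286 mm, e = 13 mm; θ ← 0°
rotate_crank_by(+23°): θ ← 0° +23° = 23°
rotate_crank_by(+70°): θ ← 23° +70° = 93°
rotate_crank_by(-14°): θ ← 93° -14° = 79°
rotate_crank_by(+31°): θ ← 79° +31° = 110°
rotate_crank_by(-82°): θ ← 110° -82° = 28°
crank pin P = (r cos θ, r sin θ) = (11.478319, 6.103130)
h = r sin θ − e = 6.103130 − 13 = -6.896870
sin φ = h / L = -6.896870 / 286 = -0.02411493
φ = arcsin(-0.02411493) = -1.381818°

-1.3818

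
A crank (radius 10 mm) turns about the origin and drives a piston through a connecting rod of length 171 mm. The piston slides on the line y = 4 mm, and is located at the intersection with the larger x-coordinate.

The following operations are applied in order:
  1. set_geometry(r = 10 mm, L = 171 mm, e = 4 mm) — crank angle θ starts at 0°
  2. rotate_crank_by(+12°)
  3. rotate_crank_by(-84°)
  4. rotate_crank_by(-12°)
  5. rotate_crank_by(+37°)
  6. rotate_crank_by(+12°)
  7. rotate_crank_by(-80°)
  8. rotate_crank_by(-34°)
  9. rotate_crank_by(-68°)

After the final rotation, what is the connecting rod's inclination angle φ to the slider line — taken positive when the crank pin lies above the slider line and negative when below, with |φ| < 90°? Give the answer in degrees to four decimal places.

0.6762

set_geometry: r = 10 mm, L = 171 mm, e = 4 mm; θ ← 0°
rotate_crank_by(+12°): θ ← 0° +12° = 12°
rotate_crank_by(-84°): θ ← 12° -84° = -72°
rotate_crank_by(-12°): θ ← -72° -12° = -84°
rotate_crank_by(+37°): θ ← -84° +37° = -47°
rotate_crank_by(+12°): θ ← -47° +12° = -35°
rotate_crank_by(-80°): θ ← -35° -80° = -115°
rotate_crank_by(-34°): θ ← -115° -34° = -149°
rotate_crank_by(-68°): θ ← -149° -68° = -217°
crank pin P = (r cos θ, r sin θ) = (-7.986355, 6.018150)
h = r sin θ − e = 6.018150 − 4 = 2.018150
sin φ = h / L = 2.018150 / 171 = 0.01180205
φ = arcsin(0.01180205) = 0.676223°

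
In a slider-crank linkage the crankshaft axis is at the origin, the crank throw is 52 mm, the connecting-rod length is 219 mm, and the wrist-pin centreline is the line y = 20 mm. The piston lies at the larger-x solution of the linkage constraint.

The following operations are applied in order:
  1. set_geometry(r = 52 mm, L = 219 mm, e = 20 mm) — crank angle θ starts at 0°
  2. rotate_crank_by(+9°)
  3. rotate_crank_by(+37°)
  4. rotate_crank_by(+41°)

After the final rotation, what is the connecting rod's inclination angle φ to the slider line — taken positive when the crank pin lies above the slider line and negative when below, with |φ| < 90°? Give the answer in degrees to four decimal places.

set_geometry: r = 52 mm, L = 219 mm, e = 20 mm; θ ← 0°
rotate_crank_by(+9°): θ ← 0° +9° = 9°
rotate_crank_by(+37°): θ ← 9° +37° = 46°
rotate_crank_by(+41°): θ ← 46° +41° = 87°
crank pin P = (r cos θ, r sin θ) = (2.721470, 51.928736)
h = r sin θ − e = 51.928736 − 20 = 31.928736
sin φ = h / L = 31.928736 / 219 = 0.14579331
φ = arcsin(0.14579331) = 8.383221°

8.3832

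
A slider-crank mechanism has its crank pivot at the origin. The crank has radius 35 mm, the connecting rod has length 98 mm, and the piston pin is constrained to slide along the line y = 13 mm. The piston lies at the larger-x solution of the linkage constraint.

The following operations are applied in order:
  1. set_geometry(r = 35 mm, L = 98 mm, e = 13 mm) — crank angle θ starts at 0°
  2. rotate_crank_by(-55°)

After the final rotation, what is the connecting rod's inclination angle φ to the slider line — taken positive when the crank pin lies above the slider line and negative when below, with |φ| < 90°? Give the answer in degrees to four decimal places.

set_geometry: r = 35 mm, L = 98 mm, e = 13 mm; θ ← 0°
rotate_crank_by(-55°): θ ← 0° -55° = -55°
crank pin P = (r cos θ, r sin θ) = (20.075175, -28.670322)
h = r sin θ − e = -28.670322 − 13 = -41.670322
sin φ = h / L = -41.670322 / 98 = -0.42520736
φ = arcsin(-0.42520736) = -25.163790°

-25.1638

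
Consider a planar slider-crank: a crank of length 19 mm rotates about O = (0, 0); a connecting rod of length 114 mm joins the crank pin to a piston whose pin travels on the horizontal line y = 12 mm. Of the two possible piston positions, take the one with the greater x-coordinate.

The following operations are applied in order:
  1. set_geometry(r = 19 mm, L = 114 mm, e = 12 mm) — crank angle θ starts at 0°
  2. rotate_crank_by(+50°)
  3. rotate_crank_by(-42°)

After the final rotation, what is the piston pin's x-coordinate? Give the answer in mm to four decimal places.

set_geometry: r = 19 mm, L = 114 mm, e = 12 mm; θ ← 0°
rotate_crank_by(+50°): θ ← 0° +50° = 50°
rotate_crank_by(-42°): θ ← 50° -42° = 8°
crank pin P = (r cos θ, r sin θ) = (18.815093, 2.644289)
h = r sin θ − e = 2.644289 − 12 = -9.355711
x = r cos θ + √(L² − h²) = 18.815093 + √(12996.0 − 87.5293) = 18.815093 + 113.615451 = 132.430544

132.4305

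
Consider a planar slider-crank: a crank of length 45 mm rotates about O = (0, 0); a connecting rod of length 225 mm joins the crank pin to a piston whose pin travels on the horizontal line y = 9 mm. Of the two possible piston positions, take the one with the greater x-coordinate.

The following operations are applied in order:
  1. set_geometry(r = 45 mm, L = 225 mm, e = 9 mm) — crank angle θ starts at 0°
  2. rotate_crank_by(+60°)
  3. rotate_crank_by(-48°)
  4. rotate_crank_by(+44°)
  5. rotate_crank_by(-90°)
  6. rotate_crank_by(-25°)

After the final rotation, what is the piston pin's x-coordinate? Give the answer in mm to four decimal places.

set_geometry: r = 45 mm, L = 225 mm, e = 9 mm; θ ← 0°
rotate_crank_by(+60°): θ ← 0° +60° = 60°
rotate_crank_by(-48°): θ ← 60° -48° = 12°
rotate_crank_by(+44°): θ ← 12° +44° = 56°
rotate_crank_by(-90°): θ ← 56° -90° = -34°
rotate_crank_by(-25°): θ ← -34° -25° = -59°
crank pin P = (r cos θ, r sin θ) = (23.176713, -38.572529)
h = r sin θ − e = -38.572529 − 9 = -47.572529
x = r cos θ + √(L² − h²) = 23.176713 + √(50625.0 − 2263.1455) = 23.176713 + 219.913289 = 243.090002

243.0900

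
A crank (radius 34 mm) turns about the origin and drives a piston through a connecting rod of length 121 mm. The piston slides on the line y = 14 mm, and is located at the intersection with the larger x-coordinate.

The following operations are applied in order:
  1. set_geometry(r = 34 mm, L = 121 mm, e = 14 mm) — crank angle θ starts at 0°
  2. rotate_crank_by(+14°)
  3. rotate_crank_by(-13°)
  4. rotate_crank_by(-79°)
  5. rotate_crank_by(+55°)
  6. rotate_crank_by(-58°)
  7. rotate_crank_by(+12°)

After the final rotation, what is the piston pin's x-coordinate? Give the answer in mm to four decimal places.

124.2055

set_geometry: r = 34 mm, L = 121 mm, e = 14 mm; θ ← 0°
rotate_crank_by(+14°): θ ← 0° +14° = 14°
rotate_crank_by(-13°): θ ← 14° -13° = 1°
rotate_crank_by(-79°): θ ← 1° -79° = -78°
rotate_crank_by(+55°): θ ← -78° +55° = -23°
rotate_crank_by(-58°): θ ← -23° -58° = -81°
rotate_crank_by(+12°): θ ← -81° +12° = -69°
crank pin P = (r cos θ, r sin θ) = (12.184510, -31.741735)
h = r sin θ − e = -31.741735 − 14 = -45.741735
x = r cos θ + √(L² − h²) = 12.184510 + √(14641.0 − 2092.3063) = 12.184510 + 112.020952 = 124.205462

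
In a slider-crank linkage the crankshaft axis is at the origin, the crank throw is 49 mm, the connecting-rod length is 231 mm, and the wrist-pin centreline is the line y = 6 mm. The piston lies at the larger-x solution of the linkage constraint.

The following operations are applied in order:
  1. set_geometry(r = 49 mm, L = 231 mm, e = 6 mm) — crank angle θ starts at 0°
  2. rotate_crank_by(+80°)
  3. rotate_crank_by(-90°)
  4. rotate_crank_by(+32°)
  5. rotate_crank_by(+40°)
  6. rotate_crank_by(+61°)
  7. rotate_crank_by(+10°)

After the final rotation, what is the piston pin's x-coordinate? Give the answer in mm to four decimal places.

set_geometry: r = 49 mm, L = 231 mm, e = 6 mm; θ ← 0°
rotate_crank_by(+80°): θ ← 0° +80° = 80°
rotate_crank_by(-90°): θ ← 80° -90° = -10°
rotate_crank_by(+32°): θ ← -10° +32° = 22°
rotate_crank_by(+40°): θ ← 22° +40° = 62°
rotate_crank_by(+61°): θ ← 62° +61° = 123°
rotate_crank_by(+10°): θ ← 123° +10° = 133°
crank pin P = (r cos θ, r sin θ) = (-33.417920, 35.836331)
h = r sin θ − e = 35.836331 − 6 = 29.836331
x = r cos θ + √(L² − h²) = -33.417920 + √(53361.0 − 890.2067) = -33.417920 + 229.065042 = 195.647122

195.6471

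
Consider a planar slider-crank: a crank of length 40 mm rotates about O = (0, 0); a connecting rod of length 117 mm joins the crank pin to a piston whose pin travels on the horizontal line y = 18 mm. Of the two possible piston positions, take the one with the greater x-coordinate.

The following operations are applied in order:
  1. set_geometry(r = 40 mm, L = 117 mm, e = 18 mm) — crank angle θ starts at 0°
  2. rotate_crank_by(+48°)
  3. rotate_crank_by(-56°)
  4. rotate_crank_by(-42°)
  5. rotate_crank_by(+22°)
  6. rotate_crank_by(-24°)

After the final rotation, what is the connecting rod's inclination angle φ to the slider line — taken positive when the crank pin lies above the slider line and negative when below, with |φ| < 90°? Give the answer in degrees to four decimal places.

set_geometry: r = 40 mm, L = 117 mm, e = 18 mm; θ ← 0°
rotate_crank_by(+48°): θ ← 0° +48° = 48°
rotate_crank_by(-56°): θ ← 48° -56° = -8°
rotate_crank_by(-42°): θ ← -8° -42° = -50°
rotate_crank_by(+22°): θ ← -50° +22° = -28°
rotate_crank_by(-24°): θ ← -28° -24° = -52°
crank pin P = (r cos θ, r sin θ) = (24.626459, -31.520430)
h = r sin θ − e = -31.520430 − 18 = -49.520430
sin φ = h / L = -49.520430 / 117 = -0.42325154
φ = arcsin(-0.42325154) = -25.040042°

-25.0400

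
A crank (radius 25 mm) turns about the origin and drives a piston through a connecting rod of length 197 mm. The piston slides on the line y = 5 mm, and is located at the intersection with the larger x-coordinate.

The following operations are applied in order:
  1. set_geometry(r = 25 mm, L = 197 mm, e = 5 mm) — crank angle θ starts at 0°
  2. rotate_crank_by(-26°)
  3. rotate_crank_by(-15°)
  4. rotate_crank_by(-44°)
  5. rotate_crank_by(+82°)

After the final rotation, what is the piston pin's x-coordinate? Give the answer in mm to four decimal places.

set_geometry: r = 25 mm, L = 197 mm, e = 5 mm; θ ← 0°
rotate_crank_by(-26°): θ ← 0° -26° = -26°
rotate_crank_by(-15°): θ ← -26° -15° = -41°
rotate_crank_by(-44°): θ ← -41° -44° = -85°
rotate_crank_by(+82°): θ ← -85° +82° = -3°
crank pin P = (r cos θ, r sin θ) = (24.965738, -1.308399)
h = r sin θ − e = -1.308399 − 5 = -6.308399
x = r cos θ + √(L² − h²) = 24.965738 + √(38809.0 − 39.7959) = 24.965738 + 196.898969 = 221.864708

221.8647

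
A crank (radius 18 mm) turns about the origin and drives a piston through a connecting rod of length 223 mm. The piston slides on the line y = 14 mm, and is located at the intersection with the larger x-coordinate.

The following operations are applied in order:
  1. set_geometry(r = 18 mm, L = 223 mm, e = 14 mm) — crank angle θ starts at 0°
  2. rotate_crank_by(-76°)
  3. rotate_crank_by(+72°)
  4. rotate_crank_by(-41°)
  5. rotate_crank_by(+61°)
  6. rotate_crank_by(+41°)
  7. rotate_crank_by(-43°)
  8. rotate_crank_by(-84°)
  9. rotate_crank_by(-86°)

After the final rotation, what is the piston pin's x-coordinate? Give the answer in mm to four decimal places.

205.5346

set_geometry: r = 18 mm, L = 223 mm, e = 14 mm; θ ← 0°
rotate_crank_by(-76°): θ ← 0° -76° = -76°
rotate_crank_by(+72°): θ ← -76° +72° = -4°
rotate_crank_by(-41°): θ ← -4° -41° = -45°
rotate_crank_by(+61°): θ ← -45° +61° = 16°
rotate_crank_by(+41°): θ ← 16° +41° = 57°
rotate_crank_by(-43°): θ ← 57° -43° = 14°
rotate_crank_by(-84°): θ ← 14° -84° = -70°
rotate_crank_by(-86°): θ ← -70° -86° = -156°
crank pin P = (r cos θ, r sin θ) = (-16.443818, -7.321260)
h = r sin θ − e = -7.321260 − 14 = -21.321260
x = r cos θ + √(L² − h²) = -16.443818 + √(49729.0 − 454.5961) = -16.443818 + 221.978386 = 205.534568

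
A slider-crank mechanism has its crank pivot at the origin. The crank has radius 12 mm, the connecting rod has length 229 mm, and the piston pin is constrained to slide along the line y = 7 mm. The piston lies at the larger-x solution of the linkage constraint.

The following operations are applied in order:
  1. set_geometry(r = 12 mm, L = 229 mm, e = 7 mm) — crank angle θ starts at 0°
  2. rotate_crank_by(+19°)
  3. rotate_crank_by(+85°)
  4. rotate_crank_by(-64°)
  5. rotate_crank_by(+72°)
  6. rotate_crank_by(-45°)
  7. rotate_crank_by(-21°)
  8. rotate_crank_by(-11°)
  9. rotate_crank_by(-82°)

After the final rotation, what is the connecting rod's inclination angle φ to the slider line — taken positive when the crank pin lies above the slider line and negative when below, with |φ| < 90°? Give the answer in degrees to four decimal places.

set_geometry: r = 12 mm, L = 229 mm, e = 7 mm; θ ← 0°
rotate_crank_by(+19°): θ ← 0° +19° = 19°
rotate_crank_by(+85°): θ ← 19° +85° = 104°
rotate_crank_by(-64°): θ ← 104° -64° = 40°
rotate_crank_by(+72°): θ ← 40° +72° = 112°
rotate_crank_by(-45°): θ ← 112° -45° = 67°
rotate_crank_by(-21°): θ ← 67° -21° = 46°
rotate_crank_by(-11°): θ ← 46° -11° = 35°
rotate_crank_by(-82°): θ ← 35° -82° = -47°
crank pin P = (r cos θ, r sin θ) = (8.183980, -8.776244)
h = r sin θ − e = -8.776244 − 7 = -15.776244
sin φ = h / L = -15.776244 / 229 = -0.06889190
φ = arcsin(-0.06889190) = -3.950344°

-3.9503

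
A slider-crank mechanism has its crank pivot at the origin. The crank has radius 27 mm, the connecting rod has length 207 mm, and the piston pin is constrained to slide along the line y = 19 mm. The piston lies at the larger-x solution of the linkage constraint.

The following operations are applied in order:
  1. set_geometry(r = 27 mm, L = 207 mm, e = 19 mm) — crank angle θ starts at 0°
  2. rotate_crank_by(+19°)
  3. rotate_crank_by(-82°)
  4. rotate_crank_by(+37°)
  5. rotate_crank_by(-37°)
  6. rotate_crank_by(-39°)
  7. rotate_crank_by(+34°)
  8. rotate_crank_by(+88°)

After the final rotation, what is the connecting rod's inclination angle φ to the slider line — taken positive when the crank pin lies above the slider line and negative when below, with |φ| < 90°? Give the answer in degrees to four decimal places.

set_geometry: r = 27 mm, L = 207 mm, e = 19 mm; θ ← 0°
rotate_crank_by(+19°): θ ← 0° +19° = 19°
rotate_crank_by(-82°): θ ← 19° -82° = -63°
rotate_crank_by(+37°): θ ← -63° +37° = -26°
rotate_crank_by(-37°): θ ← -26° -37° = -63°
rotate_crank_by(-39°): θ ← -63° -39° = -102°
rotate_crank_by(+34°): θ ← -102° +34° = -68°
rotate_crank_by(+88°): θ ← -68° +88° = 20°
crank pin P = (r cos θ, r sin θ) = (25.371701, 9.234544)
h = r sin θ − e = 9.234544 − 19 = -9.765456
sin φ = h / L = -9.765456 / 207 = -0.04717612
φ = arcsin(-0.04717612) = -2.703996°

-2.7040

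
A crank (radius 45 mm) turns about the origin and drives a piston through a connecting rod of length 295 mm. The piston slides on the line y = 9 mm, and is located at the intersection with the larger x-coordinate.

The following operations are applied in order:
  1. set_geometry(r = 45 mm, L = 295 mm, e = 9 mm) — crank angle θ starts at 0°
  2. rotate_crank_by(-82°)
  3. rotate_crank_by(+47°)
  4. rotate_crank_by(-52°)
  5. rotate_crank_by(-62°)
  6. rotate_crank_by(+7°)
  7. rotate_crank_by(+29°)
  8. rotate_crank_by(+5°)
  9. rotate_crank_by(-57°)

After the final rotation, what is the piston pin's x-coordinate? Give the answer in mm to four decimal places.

250.8099

set_geometry: r = 45 mm, L = 295 mm, e = 9 mm; θ ← 0°
rotate_crank_by(-82°): θ ← 0° -82° = -82°
rotate_crank_by(+47°): θ ← -82° +47° = -35°
rotate_crank_by(-52°): θ ← -35° -52° = -87°
rotate_crank_by(-62°): θ ← -87° -62° = -149°
rotate_crank_by(+7°): θ ← -149° +7° = -142°
rotate_crank_by(+29°): θ ← -142° +29° = -113°
rotate_crank_by(+5°): θ ← -113° +5° = -108°
rotate_crank_by(-57°): θ ← -108° -57° = -165°
crank pin P = (r cos θ, r sin θ) = (-43.466662, -11.646857)
h = r sin θ − e = -11.646857 − 9 = -20.646857
x = r cos θ + √(L² − h²) = -43.466662 + √(87025.0 − 426.2927) = -43.466662 + 294.276583 = 250.809921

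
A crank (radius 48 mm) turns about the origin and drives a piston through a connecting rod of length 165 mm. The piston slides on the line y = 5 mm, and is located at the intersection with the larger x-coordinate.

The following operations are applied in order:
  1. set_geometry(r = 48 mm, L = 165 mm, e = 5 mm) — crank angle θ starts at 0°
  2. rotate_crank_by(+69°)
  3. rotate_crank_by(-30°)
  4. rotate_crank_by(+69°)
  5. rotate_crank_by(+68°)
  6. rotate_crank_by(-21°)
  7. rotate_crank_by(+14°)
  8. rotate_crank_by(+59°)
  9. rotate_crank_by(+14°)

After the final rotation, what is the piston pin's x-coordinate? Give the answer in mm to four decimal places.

135.5160

set_geometry: r = 48 mm, L = 165 mm, e = 5 mm; θ ← 0°
rotate_crank_by(+69°): θ ← 0° +69° = 69°
rotate_crank_by(-30°): θ ← 69° -30° = 39°
rotate_crank_by(+69°): θ ← 39° +69° = 108°
rotate_crank_by(+68°): θ ← 108° +68° = 176°
rotate_crank_by(-21°): θ ← 176° -21° = 155°
rotate_crank_by(+14°): θ ← 155° +14° = 169°
rotate_crank_by(+59°): θ ← 169° +59° = 228°
rotate_crank_by(+14°): θ ← 228° +14° = 242°
crank pin P = (r cos θ, r sin θ) = (-22.534635, -42.381484)
h = r sin θ − e = -42.381484 − 5 = -47.381484
x = r cos θ + √(L² − h²) = -22.534635 + √(27225.0 − 2245.0051) = -22.534635 + 158.050609 = 135.515974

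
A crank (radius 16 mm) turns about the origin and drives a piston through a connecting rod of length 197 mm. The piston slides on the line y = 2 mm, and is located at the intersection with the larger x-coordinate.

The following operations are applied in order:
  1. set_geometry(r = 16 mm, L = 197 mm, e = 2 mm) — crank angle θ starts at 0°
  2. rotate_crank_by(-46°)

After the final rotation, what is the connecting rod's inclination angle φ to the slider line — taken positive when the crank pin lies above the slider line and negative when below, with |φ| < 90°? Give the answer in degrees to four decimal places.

-3.9322

set_geometry: r = 16 mm, L = 197 mm, e = 2 mm; θ ← 0°
rotate_crank_by(-46°): θ ← 0° -46° = -46°
crank pin P = (r cos θ, r sin θ) = (11.114534, -11.509437)
h = r sin θ − e = -11.509437 − 2 = -13.509437
sin φ = h / L = -13.509437 / 197 = -0.06857582
φ = arcsin(-0.06857582) = -3.932191°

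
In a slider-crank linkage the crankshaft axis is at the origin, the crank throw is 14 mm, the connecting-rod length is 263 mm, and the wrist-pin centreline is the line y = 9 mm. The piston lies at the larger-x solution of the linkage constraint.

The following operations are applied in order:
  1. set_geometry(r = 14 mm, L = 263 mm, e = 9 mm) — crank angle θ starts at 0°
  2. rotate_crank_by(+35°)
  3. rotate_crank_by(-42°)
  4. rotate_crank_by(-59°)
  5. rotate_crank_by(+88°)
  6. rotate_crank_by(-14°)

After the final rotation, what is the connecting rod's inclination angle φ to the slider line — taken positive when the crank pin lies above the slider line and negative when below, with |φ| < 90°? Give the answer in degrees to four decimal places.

-1.5364

set_geometry: r = 14 mm, L = 263 mm, e = 9 mm; θ ← 0°
rotate_crank_by(+35°): θ ← 0° +35° = 35°
rotate_crank_by(-42°): θ ← 35° -42° = -7°
rotate_crank_by(-59°): θ ← -7° -59° = -66°
rotate_crank_by(+88°): θ ← -66° +88° = 22°
rotate_crank_by(-14°): θ ← 22° -14° = 8°
crank pin P = (r cos θ, r sin θ) = (13.863753, 1.948423)
h = r sin θ − e = 1.948423 − 9 = -7.051577
sin φ = h / L = -7.051577 / 263 = -0.02681208
φ = arcsin(-0.02681208) = -1.536403°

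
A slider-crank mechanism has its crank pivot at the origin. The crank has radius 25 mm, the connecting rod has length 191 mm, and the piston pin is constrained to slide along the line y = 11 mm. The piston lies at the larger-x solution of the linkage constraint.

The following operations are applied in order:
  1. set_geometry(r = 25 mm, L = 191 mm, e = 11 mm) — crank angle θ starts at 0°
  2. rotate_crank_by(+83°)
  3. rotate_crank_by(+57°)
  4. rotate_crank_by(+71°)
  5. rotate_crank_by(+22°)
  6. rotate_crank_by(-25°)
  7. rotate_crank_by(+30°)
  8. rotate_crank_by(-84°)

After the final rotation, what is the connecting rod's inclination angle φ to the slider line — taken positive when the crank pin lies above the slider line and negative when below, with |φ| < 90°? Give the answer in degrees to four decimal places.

-0.0122

set_geometry: r = 25 mm, L = 191 mm, e = 11 mm; θ ← 0°
rotate_crank_by(+83°): θ ← 0° +83° = 83°
rotate_crank_by(+57°): θ ← 83° +57° = 140°
rotate_crank_by(+71°): θ ← 140° +71° = 211°
rotate_crank_by(+22°): θ ← 211° +22° = 233°
rotate_crank_by(-25°): θ ← 233° -25° = 208°
rotate_crank_by(+30°): θ ← 208° +30° = 238°
rotate_crank_by(-84°): θ ← 238° -84° = 154°
crank pin P = (r cos θ, r sin θ) = (-22.469851, 10.959279)
h = r sin θ − e = 10.959279 − 11 = -0.040721
sin φ = h / L = -0.040721 / 191 = -0.00021320
φ = arcsin(-0.00021320) = -0.012215°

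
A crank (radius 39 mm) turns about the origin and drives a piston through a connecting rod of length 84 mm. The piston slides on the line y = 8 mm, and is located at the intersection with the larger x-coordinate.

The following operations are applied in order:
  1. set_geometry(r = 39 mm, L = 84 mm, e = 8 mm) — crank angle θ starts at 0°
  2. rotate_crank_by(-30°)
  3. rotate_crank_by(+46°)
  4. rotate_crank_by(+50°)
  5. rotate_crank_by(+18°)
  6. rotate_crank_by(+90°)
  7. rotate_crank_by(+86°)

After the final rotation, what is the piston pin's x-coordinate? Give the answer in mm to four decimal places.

set_geometry: r = 39 mm, L = 84 mm, e = 8 mm; θ ← 0°
rotate_crank_by(-30°): θ ← 0° -30° = -30°
rotate_crank_by(+46°): θ ← -30° +46° = 16°
rotate_crank_by(+50°): θ ← 16° +50° = 66°
rotate_crank_by(+18°): θ ← 66° +18° = 84°
rotate_crank_by(+90°): θ ← 84° +90° = 174°
rotate_crank_by(+86°): θ ← 174° +86° = 260°
crank pin P = (r cos θ, r sin θ) = (-6.772279, -38.407502)
h = r sin θ − e = -38.407502 − 8 = -46.407502
x = r cos θ + √(L² − h²) = -6.772279 + √(7056.0 − 2153.6563) = -6.772279 + 70.016739 = 63.244460

63.2445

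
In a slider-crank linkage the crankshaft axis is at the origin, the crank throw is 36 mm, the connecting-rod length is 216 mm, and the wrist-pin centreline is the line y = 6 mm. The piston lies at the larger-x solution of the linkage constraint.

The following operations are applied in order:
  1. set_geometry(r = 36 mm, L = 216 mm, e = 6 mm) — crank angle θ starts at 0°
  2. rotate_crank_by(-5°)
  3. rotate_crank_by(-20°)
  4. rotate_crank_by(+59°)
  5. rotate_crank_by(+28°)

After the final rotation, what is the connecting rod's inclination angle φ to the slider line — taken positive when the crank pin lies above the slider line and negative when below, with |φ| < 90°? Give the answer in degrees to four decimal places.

set_geometry: r = 36 mm, L = 216 mm, e = 6 mm; θ ← 0°
rotate_crank_by(-5°): θ ← 0° -5° = -5°
rotate_crank_by(-20°): θ ← -5° -20° = -25°
rotate_crank_by(+59°): θ ← -25° +59° = 34°
rotate_crank_by(+28°): θ ← 34° +28° = 62°
crank pin P = (r cos θ, r sin θ) = (16.900976, 31.786113)
h = r sin θ − e = 31.786113 − 6 = 25.786113
sin φ = h / L = 25.786113 / 216 = 0.11938015
φ = arcsin(0.11938015) = 6.856331°

6.8563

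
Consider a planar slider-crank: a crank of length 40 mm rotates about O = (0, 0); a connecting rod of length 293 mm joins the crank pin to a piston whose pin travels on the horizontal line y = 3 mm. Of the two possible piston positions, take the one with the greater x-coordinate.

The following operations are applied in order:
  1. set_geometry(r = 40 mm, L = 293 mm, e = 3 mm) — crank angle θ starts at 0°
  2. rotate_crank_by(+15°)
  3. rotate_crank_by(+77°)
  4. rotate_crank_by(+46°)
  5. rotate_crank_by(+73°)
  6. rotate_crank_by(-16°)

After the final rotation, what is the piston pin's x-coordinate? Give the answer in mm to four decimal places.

set_geometry: r = 40 mm, L = 293 mm, e = 3 mm; θ ← 0°
rotate_crank_by(+15°): θ ← 0° +15° = 15°
rotate_crank_by(+77°): θ ← 15° +77° = 92°
rotate_crank_by(+46°): θ ← 92° +46° = 138°
rotate_crank_by(+73°): θ ← 138° +73° = 211°
rotate_crank_by(-16°): θ ← 211° -16° = 195°
crank pin P = (r cos θ, r sin θ) = (-38.637033, -10.352762)
h = r sin θ − e = -10.352762 − 3 = -13.352762
x = r cos θ + √(L² − h²) = -38.637033 + √(85849.0 − 178.2962) = -38.637033 + 292.695582 = 254.058549

254.0585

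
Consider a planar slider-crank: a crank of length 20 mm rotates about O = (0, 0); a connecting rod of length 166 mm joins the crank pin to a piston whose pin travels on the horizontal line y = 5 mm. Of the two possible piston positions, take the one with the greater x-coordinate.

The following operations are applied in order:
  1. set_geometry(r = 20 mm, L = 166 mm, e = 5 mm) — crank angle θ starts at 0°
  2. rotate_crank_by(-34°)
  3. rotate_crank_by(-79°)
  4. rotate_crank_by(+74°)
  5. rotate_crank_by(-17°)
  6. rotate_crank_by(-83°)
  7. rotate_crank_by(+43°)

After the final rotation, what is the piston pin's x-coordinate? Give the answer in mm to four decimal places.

set_geometry: r = 20 mm, L = 166 mm, e = 5 mm; θ ← 0°
rotate_crank_by(-34°): θ ← 0° -34° = -34°
rotate_crank_by(-79°): θ ← -34° -79° = -113°
rotate_crank_by(+74°): θ ← -113° +74° = -39°
rotate_crank_by(-17°): θ ← -39° -17° = -56°
rotate_crank_by(-83°): θ ← -56° -83° = -139°
rotate_crank_by(+43°): θ ← -139° +43° = -96°
crank pin P = (r cos θ, r sin θ) = (-2.090569, -19.890438)
h = r sin θ − e = -19.890438 − 5 = -24.890438
x = r cos θ + √(L² − h²) = -2.090569 + √(27556.0 − 619.5339) = -2.090569 + 164.123326 = 162.032757

162.0328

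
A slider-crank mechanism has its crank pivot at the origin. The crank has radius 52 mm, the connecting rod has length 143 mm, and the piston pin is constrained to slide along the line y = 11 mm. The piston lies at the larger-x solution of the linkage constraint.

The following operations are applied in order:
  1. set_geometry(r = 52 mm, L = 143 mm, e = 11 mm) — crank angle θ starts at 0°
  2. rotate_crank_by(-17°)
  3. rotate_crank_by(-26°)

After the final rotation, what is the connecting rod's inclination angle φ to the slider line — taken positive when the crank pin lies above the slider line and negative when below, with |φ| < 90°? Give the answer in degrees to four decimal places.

set_geometry: r = 52 mm, L = 143 mm, e = 11 mm; θ ← 0°
rotate_crank_by(-17°): θ ← 0° -17° = -17°
rotate_crank_by(-26°): θ ← -17° -26° = -43°
crank pin P = (r cos θ, r sin θ) = (38.030392, -35.463915)
h = r sin θ − e = -35.463915 − 11 = -46.463915
sin φ = h / L = -46.463915 / 143 = -0.32492248
φ = arcsin(-0.32492248) = -18.960879°

-18.9609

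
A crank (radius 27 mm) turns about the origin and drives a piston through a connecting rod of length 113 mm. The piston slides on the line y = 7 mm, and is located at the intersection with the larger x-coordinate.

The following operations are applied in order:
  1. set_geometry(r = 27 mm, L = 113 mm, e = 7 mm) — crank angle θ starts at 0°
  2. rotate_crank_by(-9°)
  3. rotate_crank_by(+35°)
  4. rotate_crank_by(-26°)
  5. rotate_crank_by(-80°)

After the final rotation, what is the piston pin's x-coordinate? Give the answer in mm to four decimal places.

set_geometry: r = 27 mm, L = 113 mm, e = 7 mm; θ ← 0°
rotate_crank_by(-9°): θ ← 0° -9° = -9°
rotate_crank_by(+35°): θ ← -9° +35° = 26°
rotate_crank_by(-26°): θ ← 26° -26° = 0°
rotate_crank_by(-80°): θ ← 0° -80° = -80°
crank pin P = (r cos θ, r sin θ) = (4.688501, -26.589809)
h = r sin θ − e = -26.589809 − 7 = -33.589809
x = r cos θ + √(L² − h²) = 4.688501 + √(12769.0 − 1128.2753) = 4.688501 + 107.892190 = 112.580691

112.5807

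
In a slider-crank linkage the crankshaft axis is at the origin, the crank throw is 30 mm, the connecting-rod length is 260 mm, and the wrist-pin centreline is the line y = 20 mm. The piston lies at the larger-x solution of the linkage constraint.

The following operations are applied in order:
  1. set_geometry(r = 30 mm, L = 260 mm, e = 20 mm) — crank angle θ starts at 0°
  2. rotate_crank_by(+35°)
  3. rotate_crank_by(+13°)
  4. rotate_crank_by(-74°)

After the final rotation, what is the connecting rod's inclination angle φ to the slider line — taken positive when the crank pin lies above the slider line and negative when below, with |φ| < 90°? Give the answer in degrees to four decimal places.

-7.3254

set_geometry: r = 30 mm, L = 260 mm, e = 20 mm; θ ← 0°
rotate_crank_by(+35°): θ ← 0° +35° = 35°
rotate_crank_by(+13°): θ ← 35° +13° = 48°
rotate_crank_by(-74°): θ ← 48° -74° = -26°
crank pin P = (r cos θ, r sin θ) = (26.963821, -13.151134)
h = r sin θ − e = -13.151134 − 20 = -33.151134
sin φ = h / L = -33.151134 / 260 = -0.12750436
φ = arcsin(-0.12750436) = -7.325403°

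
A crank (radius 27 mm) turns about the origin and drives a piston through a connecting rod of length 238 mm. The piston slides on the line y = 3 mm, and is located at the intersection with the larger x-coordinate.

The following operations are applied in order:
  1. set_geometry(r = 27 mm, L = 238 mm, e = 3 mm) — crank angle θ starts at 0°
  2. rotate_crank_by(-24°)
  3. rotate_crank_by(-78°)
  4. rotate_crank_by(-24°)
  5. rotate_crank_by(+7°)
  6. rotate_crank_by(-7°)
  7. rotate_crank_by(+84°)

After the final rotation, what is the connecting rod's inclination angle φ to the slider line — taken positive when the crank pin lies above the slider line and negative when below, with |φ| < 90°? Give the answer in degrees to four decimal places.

-5.0782

set_geometry: r = 27 mm, L = 238 mm, e = 3 mm; θ ← 0°
rotate_crank_by(-24°): θ ← 0° -24° = -24°
rotate_crank_by(-78°): θ ← -24° -78° = -102°
rotate_crank_by(-24°): θ ← -102° -24° = -126°
rotate_crank_by(+7°): θ ← -126° +7° = -119°
rotate_crank_by(-7°): θ ← -119° -7° = -126°
rotate_crank_by(+84°): θ ← -126° +84° = -42°
crank pin P = (r cos θ, r sin θ) = (20.064910, -18.066526)
h = r sin θ − e = -18.066526 − 3 = -21.066526
sin φ = h / L = -21.066526 / 238 = -0.08851482
φ = arcsin(-0.08851482) = -5.078171°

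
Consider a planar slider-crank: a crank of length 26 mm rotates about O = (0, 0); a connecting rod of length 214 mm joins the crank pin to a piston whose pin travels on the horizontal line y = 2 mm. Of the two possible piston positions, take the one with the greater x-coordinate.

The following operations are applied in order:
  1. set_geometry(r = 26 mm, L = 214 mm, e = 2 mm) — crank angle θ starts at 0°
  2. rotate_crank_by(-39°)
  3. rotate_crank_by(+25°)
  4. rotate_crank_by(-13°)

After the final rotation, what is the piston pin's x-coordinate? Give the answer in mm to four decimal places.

set_geometry: r = 26 mm, L = 214 mm, e = 2 mm; θ ← 0°
rotate_crank_by(-39°): θ ← 0° -39° = -39°
rotate_crank_by(+25°): θ ← -39° +25° = -14°
rotate_crank_by(-13°): θ ← -14° -13° = -27°
crank pin P = (r cos θ, r sin θ) = (23.166170, -11.803753)
h = r sin θ − e = -11.803753 − 2 = -13.803753
x = r cos θ + √(L² − h²) = 23.166170 + √(45796.0 − 190.5436) = 23.166170 + 213.554341 = 236.720510

236.7205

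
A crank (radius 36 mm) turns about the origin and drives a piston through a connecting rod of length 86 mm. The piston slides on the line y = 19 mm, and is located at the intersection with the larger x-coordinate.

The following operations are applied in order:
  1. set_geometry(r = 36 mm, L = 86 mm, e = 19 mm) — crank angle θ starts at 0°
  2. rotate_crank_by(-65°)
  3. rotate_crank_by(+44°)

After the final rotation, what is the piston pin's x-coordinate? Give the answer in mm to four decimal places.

set_geometry: r = 36 mm, L = 86 mm, e = 19 mm; θ ← 0°
rotate_crank_by(-65°): θ ← 0° -65° = -65°
rotate_crank_by(+44°): θ ← -65° +44° = -21°
crank pin P = (r cos θ, r sin θ) = (33.608895, -12.901246)
h = r sin θ − e = -12.901246 − 19 = -31.901246
x = r cos θ + √(L² − h²) = 33.608895 + √(7396.0 − 1017.6895) = 33.608895 + 79.864326 = 113.473221

113.4732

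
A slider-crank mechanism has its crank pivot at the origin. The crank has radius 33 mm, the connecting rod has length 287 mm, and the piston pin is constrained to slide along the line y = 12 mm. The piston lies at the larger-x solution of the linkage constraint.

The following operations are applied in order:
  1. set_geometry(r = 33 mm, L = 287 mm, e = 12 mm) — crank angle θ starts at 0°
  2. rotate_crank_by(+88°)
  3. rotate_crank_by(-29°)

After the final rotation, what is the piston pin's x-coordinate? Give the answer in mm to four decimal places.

303.5338

set_geometry: r = 33 mm, L = 287 mm, e = 12 mm; θ ← 0°
rotate_crank_by(+88°): θ ← 0° +88° = 88°
rotate_crank_by(-29°): θ ← 88° -29° = 59°
crank pin P = (r cos θ, r sin θ) = (16.996256, 28.286521)
h = r sin θ − e = 28.286521 − 12 = 16.286521
x = r cos θ + √(L² − h²) = 16.996256 + √(82369.0 − 265.2508) = 16.996256 + 286.537518 = 303.533774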